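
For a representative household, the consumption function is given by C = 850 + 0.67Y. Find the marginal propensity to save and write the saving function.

MPS = 1 − MPC = 1 − 0.67 = 0.33
S = Y − C = -850 + 0.33Y

MPS = 0.33; S = -850 + 0.33Y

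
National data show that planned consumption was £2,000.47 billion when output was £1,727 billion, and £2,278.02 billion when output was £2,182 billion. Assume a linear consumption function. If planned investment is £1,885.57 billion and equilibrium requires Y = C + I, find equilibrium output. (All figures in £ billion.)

MPC = (2278.02 − 2000.47)/(2182 − 1727) = 277.55/455 = 0.61
a = 2000.47 − 0.61(1727) = 947
Equilibrium: Y = 947 + 0.61Y + 1885.57
0.39Y = 2832.57, so Y = 2832.57/0.39 = 7263

Y = 7263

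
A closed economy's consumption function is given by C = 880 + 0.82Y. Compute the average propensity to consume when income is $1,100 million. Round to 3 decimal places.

APC = 1.620

C = 880 + 0.82(1100) = 1782
APC = C/Y = 1782/1100 = 1.620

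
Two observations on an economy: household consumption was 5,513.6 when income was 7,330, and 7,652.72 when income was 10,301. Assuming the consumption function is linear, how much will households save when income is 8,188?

MPC = (7652.72 − 5513.6)/(10301 − 7330) = 2139.12/2971 = 0.72
a = 5513.6 − 0.72(7330) = 5513.6 − 5277.6 = 236
C = 236 + 0.72(8188) = 6131.36
S = 8188 − 6131.36 = 2056.64

S = 2056.64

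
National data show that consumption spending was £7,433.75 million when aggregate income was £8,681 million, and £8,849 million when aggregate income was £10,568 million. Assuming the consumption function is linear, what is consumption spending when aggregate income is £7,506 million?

C = 6552.5

MPC = (8849 − 7433.75)/(10568 − 8681) = 1415.25/1887 = 0.75
a = 7433.75 − 0.75(8681) = 7433.75 − 6510.75 = 923
C = 923 + 0.75(7506) = 923 + 5629.5 = 6552.5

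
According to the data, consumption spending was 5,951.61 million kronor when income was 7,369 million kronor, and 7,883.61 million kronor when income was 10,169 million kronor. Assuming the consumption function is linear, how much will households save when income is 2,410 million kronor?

S = -119.9

MPC = (7883.61 − 5951.61)/(10169 − 7369) = 1932/2800 = 0.69
a = 5951.61 − 0.69(7369) = 5951.61 − 5084.61 = 867
C = 867 + 0.69(2410) = 2529.9
S = 2410 − 2529.9 = -119.9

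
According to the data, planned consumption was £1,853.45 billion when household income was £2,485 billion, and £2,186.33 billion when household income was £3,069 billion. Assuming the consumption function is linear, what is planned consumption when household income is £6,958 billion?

C = 4403.06

MPC = (2186.33 − 1853.45)/(3069 − 2485) = 332.88/584 = 0.57
a = 1853.45 − 0.57(2485) = 1853.45 − 1416.45 = 437
C = 437 + 0.57(6958) = 437 + 3966.06 = 4403.06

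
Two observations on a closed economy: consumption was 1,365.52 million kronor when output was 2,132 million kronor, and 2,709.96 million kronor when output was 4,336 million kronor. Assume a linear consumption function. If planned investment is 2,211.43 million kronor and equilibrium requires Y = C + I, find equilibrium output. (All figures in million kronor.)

MPC = (2709.96 − 1365.52)/(4336 − 2132) = 1344.44/2204 = 0.61
a = 1365.52 − 0.61(2132) = 65
Equilibrium: Y = 65 + 0.61Y + 2211.43
0.39Y = 2276.43, so Y = 2276.43/0.39 = 5837

Y = 5837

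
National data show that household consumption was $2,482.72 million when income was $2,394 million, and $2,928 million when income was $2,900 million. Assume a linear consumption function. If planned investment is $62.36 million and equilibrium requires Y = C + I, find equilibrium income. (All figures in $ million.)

Y = 3653

MPC = (2928 − 2482.72)/(2900 − 2394) = 445.28/506 = 0.88
a = 2482.72 − 0.88(2394) = 376
Equilibrium: Y = 376 + 0.88Y + 62.36
0.12Y = 438.36, so Y = 438.36/0.12 = 3653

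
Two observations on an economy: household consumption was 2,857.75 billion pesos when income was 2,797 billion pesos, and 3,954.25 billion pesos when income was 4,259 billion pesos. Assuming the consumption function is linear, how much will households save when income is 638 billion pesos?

S = -600.5

MPC = (3954.25 − 2857.75)/(4259 − 2797) = 1096.5/1462 = 0.75
a = 2857.75 − 0.75(2797) = 2857.75 − 2097.75 = 760
C = 760 + 0.75(638) = 1238.5
S = 638 − 1238.5 = -600.5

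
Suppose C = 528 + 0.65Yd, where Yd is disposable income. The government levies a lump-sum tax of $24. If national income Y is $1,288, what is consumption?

Yd = Y − T = 1288 − 24 = 1264
C = 528 + 0.65(1264) = 528 + 821.6 = 1349.6

C = 1349.6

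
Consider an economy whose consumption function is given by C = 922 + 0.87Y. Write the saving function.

S = -922 + 0.13Y

S = Y − C = Y − (922 + 0.87Y) = -922 + (1 − 0.87)Y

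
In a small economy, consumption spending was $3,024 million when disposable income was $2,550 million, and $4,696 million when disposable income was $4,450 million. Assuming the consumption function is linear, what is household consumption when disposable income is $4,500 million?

C = 4740

MPC = (4696 − 3024)/(4450 − 2550) = 1672/1900 = 0.88
a = 3024 − 0.88(2550) = 3024 − 2244 = 780
C = 780 + 0.88(4500) = 780 + 3960 = 4740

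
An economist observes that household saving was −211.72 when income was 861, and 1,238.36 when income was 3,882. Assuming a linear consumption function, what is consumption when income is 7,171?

MPS = ΔS/ΔY = (1238.36 − (-211.72))/(3882 − 861) = 1450.08/3021 = 0.48
MPC = 1 − MPS = 0.52
Autonomous saving = -211.72 − 0.48(861) = -625, so a = 625
C = 625 + 0.52(7171) = 625 + 3728.92 = 4353.92

C = 4353.92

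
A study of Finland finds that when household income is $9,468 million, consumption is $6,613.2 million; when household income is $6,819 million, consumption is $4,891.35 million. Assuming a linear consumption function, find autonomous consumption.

MPC = ΔC/ΔY = (6613.2 − 4891.35)/(9468 − 6819) = 1721.85/2649 = 0.65
a = C − MPC·Y = 4891.35 − 0.65(6819) = 4891.35 − 4432.35 = 459

a = 459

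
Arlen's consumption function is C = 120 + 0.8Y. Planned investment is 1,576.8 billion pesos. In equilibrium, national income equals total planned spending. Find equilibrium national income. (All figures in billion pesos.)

Y = 8484

Y = C + I = 120 + 0.8Y + 1576.8
Y − 0.8Y = 1696.8
0.2Y = 1696.8, so Y = 1696.8/0.2 = 8484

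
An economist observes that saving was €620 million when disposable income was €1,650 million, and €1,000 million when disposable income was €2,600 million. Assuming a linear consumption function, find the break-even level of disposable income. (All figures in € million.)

MPS = ΔS/ΔY = (1000 − 620)/(2600 − 1650) = 380/950 = 0.4
MPC = 1 − MPS = 0.6
From S(1650) = 620: −a + 0.4(1650) = 620, so a = 660 − 620 = 40
Break-even (S = 0): Y = a/MPS = 40/0.4 = 100

Y = 100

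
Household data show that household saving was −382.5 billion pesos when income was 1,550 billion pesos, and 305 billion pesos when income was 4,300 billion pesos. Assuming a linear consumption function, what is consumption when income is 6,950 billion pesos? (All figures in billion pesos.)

C = 5982.5

MPS = ΔS/ΔY = (305 − (-382.5))/(4300 − 1550) = 687.5/2750 = 0.25
MPC = 1 − MPS = 0.75
Autonomous saving = -382.5 − 0.25(1550) = -770, so a = 770
C = 770 + 0.75(6950) = 770 + 5212.5 = 5982.5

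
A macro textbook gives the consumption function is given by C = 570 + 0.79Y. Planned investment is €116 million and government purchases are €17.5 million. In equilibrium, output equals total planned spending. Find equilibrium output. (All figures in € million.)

Y = C + I + G = 570 + 0.79Y + 116 + 17.5
Y − 0.79Y = 703.5
0.21Y = 703.5, so Y = 703.5/0.21 = 3350

Y = 3350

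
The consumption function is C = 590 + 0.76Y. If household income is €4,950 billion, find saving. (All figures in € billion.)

S = 598

C = 590 + 0.76(4950) = 590 + 3762 = 4352
S = Y − C = 4950 − 4352 = 598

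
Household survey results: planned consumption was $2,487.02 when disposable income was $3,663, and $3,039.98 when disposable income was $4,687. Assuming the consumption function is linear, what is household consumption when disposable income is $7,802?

MPC = (3039.98 − 2487.02)/(4687 − 3663) = 552.96/1024 = 0.54
a = 2487.02 − 0.54(3663) = 2487.02 − 1978.02 = 509
C = 509 + 0.54(7802) = 509 + 4213.08 = 4722.08

C = 4722.08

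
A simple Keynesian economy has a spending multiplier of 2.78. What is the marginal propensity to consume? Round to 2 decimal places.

k = 1/(1 − MPC), so 1 − MPC = 1/k = 1/2.78 = 0.3597
MPC = 1 − 0.3597 = 0.64

MPC = 0.64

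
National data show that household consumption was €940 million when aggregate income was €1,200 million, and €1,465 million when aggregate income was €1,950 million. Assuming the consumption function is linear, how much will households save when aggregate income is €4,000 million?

MPC = (1465 − 940)/(1950 − 1200) = 525/750 = 0.7
a = 940 − 0.7(1200) = 940 − 840 = 100
C = 100 + 0.7(4000) = 2900
S = 4000 − 2900 = 1100

S = 1100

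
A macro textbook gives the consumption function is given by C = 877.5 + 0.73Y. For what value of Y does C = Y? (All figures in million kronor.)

At break-even, C = Y: 877.5 + 0.73Y = Y
0.27Y = 877.5, so Y = 877.5/0.27 = 3250

Y = 3250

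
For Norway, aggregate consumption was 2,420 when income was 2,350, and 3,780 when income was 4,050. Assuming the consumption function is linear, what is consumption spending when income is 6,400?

MPC = (3780 − 2420)/(4050 − 2350) = 1360/1700 = 0.8
a = 2420 − 0.8(2350) = 2420 − 1880 = 540
C = 540 + 0.8(6400) = 540 + 5120 = 5660

C = 5660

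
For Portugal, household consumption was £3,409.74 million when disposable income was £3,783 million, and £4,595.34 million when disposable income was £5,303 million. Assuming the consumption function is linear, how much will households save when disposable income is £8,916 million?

S = 1502.52

MPC = (4595.34 − 3409.74)/(5303 − 3783) = 1185.6/1520 = 0.78
a = 3409.74 − 0.78(3783) = 3409.74 − 2950.74 = 459
C = 459 + 0.78(8916) = 7413.48
S = 8916 − 7413.48 = 1502.52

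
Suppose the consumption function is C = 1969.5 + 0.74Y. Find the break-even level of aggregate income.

Y = 7575

At break-even, C = Y: 1969.5 + 0.74Y = Y
0.26Y = 1969.5, so Y = 1969.5/0.26 = 7575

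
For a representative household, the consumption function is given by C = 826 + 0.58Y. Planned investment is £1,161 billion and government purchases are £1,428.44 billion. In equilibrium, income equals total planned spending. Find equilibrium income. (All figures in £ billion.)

Y = 8132

Y = C + I + G = 826 + 0.58Y + 1161 + 1428.44
Y − 0.58Y = 3415.44
0.42Y = 3415.44, so Y = 3415.44/0.42 = 8132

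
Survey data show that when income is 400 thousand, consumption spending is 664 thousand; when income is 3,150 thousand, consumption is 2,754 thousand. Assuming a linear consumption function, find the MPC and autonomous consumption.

MPC = ΔC/ΔY = (2754 − 664)/(3150 − 400) = 2090/2750 = 0.76
a = C − MPC·Y = 664 − 0.76(400) = 664 − 304 = 360

MPC = 0.76; a = 360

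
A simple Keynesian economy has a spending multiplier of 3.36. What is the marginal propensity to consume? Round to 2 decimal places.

k = 1/(1 − MPC), so 1 − MPC = 1/k = 1/3.36 = 0.2976
MPC = 1 − 0.2976 = 0.70

MPC = 0.70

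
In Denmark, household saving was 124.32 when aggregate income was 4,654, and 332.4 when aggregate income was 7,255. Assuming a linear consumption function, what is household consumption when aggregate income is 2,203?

MPS = ΔS/ΔY = (332.4 − 124.32)/(7255 − 4654) = 208.08/2601 = 0.08
MPC = 1 − MPS = 0.92
Autonomous saving = 124.32 − 0.08(4654) = -248, so a = 248
C = 248 + 0.92(2203) = 248 + 2026.76 = 2274.76

C = 2274.76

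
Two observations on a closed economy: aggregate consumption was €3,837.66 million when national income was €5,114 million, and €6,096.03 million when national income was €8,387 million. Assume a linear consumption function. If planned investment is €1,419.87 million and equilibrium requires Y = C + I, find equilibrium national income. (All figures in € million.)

MPC = (6096.03 − 3837.66)/(8387 − 5114) = 2258.37/3273 = 0.69
a = 3837.66 − 0.69(5114) = 309
Equilibrium: Y = 309 + 0.69Y + 1419.87
0.31Y = 1728.87, so Y = 1728.87/0.31 = 5577

Y = 5577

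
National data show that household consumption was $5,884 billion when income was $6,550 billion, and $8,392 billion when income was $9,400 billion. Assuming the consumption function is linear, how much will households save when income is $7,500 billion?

MPC = (8392 − 5884)/(9400 − 6550) = 2508/2850 = 0.88
a = 5884 − 0.88(6550) = 5884 − 5764 = 120
C = 120 + 0.88(7500) = 6720
S = 7500 − 6720 = 780

S = 780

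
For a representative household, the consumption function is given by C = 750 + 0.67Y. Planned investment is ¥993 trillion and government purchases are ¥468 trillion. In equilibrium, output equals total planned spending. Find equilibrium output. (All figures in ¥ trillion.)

Y = C + I + G = 750 + 0.67Y + 993 + 468
Y − 0.67Y = 2211
0.33Y = 2211, so Y = 2211/0.33 = 6700

Y = 6700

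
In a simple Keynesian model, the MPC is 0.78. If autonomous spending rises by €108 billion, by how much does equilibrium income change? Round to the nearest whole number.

The multiplier is 1/(1 − MPC) = 1/0.22.
ΔY = 108/0.22 = 490.91 ≈ 491

ΔY ≈ 491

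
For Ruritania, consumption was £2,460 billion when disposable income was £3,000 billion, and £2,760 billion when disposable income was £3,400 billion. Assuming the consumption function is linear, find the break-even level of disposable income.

MPC = (2760 − 2460)/(3400 − 3000) = 300/400 = 0.75
a = 2460 − 0.75(3000) = 2460 − 2250 = 210
Break-even: Y = a/(1−MPC) = 210/0.25 = 840

Y = 840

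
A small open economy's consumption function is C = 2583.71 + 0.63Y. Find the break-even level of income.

Y = 6983

At break-even, C = Y: 2583.71 + 0.63Y = Y
0.37Y = 2583.71, so Y = 2583.71/0.37 = 6983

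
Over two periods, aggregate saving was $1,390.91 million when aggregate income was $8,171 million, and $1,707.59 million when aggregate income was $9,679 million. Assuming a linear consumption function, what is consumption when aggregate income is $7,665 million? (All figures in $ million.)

C = 6380.35

MPS = ΔS/ΔY = (1707.59 − 1390.91)/(9679 − 8171) = 316.68/1508 = 0.21
MPC = 1 − MPS = 0.79
Autonomous saving = 1390.91 − 0.21(8171) = -325, so a = 325
C = 325 + 0.79(7665) = 325 + 6055.35 = 6380.35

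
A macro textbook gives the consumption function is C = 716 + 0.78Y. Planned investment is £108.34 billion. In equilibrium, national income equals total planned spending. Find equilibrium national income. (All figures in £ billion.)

Y = 3747

Y = C + I = 716 + 0.78Y + 108.34
Y − 0.78Y = 824.34
0.22Y = 824.34, so Y = 824.34/0.22 = 3747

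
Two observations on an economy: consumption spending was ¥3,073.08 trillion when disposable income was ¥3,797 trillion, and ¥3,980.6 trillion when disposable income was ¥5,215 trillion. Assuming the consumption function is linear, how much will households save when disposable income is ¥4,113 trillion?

S = 837.68

MPC = (3980.6 − 3073.08)/(5215 − 3797) = 907.52/1418 = 0.64
a = 3073.08 − 0.64(3797) = 3073.08 − 2430.08 = 643
C = 643 + 0.64(4113) = 3275.32
S = 4113 − 3275.32 = 837.68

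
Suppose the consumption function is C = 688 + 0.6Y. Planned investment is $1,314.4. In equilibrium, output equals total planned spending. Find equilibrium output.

Y = C + I = 688 + 0.6Y + 1314.4
Y − 0.6Y = 2002.4
0.4Y = 2002.4, so Y = 2002.4/0.4 = 5006

Y = 5006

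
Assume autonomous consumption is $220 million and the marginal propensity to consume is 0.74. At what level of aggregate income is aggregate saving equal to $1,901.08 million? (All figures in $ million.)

S = Y − C = -220 + 0.26Y
-220 + 0.26Y = 1901.08, so 0.26Y = 2121.08 and Y = 8158

Y = 8158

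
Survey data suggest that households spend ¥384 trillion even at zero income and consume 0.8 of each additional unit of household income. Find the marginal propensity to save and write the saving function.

MPS = 0.2; S = -384 + 0.2Y

MPS = 1 − MPC = 1 − 0.8 = 0.2
S = Y − C = -384 + 0.2Y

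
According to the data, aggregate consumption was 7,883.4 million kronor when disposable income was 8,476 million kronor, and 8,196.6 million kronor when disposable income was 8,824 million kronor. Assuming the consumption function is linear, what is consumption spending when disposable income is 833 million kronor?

C = 1004.7

MPC = (8196.6 − 7883.4)/(8824 − 8476) = 313.2/348 = 0.9
a = 7883.4 − 0.9(8476) = 7883.4 − 7628.4 = 255
C = 255 + 0.9(833) = 255 + 749.7 = 1004.7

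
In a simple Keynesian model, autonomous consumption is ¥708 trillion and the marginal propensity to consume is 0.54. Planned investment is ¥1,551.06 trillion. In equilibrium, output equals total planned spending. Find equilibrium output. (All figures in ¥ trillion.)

Y = 4911

Y = C + I = 708 + 0.54Y + 1551.06
Y − 0.54Y = 2259.06
0.46Y = 2259.06, so Y = 2259.06/0.46 = 4911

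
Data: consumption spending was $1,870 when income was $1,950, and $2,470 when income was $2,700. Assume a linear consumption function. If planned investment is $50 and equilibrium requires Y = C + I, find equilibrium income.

MPC = (2470 − 1870)/(2700 − 1950) = 600/750 = 0.8
a = 1870 − 0.8(1950) = 310
Equilibrium: Y = 310 + 0.8Y + 50
0.2Y = 360, so Y = 360/0.2 = 1800

Y = 1800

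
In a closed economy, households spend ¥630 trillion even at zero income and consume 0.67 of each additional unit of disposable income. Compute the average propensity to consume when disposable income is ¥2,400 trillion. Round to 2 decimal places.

APC = 0.93

C = 630 + 0.67(2400) = 2238
APC = C/Y = 2238/2400 = 0.93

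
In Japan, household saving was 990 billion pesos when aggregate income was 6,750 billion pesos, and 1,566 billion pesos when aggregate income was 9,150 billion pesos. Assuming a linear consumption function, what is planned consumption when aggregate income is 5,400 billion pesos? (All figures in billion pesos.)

C = 4734

MPS = ΔS/ΔY = (1566 − 990)/(9150 − 6750) = 576/2400 = 0.24
MPC = 1 − MPS = 0.76
Autonomous saving = 990 − 0.24(6750) = -630, so a = 630
C = 630 + 0.76(5400) = 630 + 4104 = 4734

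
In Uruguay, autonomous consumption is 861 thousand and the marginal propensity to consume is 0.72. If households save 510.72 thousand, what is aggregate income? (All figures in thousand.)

S = Y − C = -861 + 0.28Y
-861 + 0.28Y = 510.72, so 0.28Y = 1371.72 and Y = 4899

Y = 4899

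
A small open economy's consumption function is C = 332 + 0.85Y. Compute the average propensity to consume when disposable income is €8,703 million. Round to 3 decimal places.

APC = 0.888

C = 332 + 0.85(8703) = 7729.55
APC = C/Y = 7729.55/8703 = 0.888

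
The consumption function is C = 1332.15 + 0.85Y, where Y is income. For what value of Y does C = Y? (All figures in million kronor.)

Y = 8881

At break-even, C = Y: 1332.15 + 0.85Y = Y
0.15Y = 1332.15, so Y = 1332.15/0.15 = 8881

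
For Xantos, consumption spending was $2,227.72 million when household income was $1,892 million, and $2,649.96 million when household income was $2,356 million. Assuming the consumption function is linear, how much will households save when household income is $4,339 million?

S = -115.49

MPC = (2649.96 − 2227.72)/(2356 − 1892) = 422.24/464 = 0.91
a = 2227.72 − 0.91(1892) = 2227.72 − 1721.72 = 506
C = 506 + 0.91(4339) = 4454.49
S = 4339 − 4454.49 = -115.49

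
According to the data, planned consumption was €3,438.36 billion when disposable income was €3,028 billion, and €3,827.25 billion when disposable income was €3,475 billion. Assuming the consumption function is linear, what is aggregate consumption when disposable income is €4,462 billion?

MPC = (3827.25 − 3438.36)/(3475 − 3028) = 388.89/447 = 0.87
a = 3438.36 − 0.87(3028) = 3438.36 − 2634.36 = 804
C = 804 + 0.87(4462) = 804 + 3881.94 = 4685.94

C = 4685.94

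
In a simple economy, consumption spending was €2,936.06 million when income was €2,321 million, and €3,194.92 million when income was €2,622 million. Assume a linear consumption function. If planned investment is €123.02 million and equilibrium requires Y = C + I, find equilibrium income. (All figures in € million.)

MPC = (3194.92 − 2936.06)/(2622 − 2321) = 258.86/301 = 0.86
a = 2936.06 − 0.86(2321) = 940
Equilibrium: Y = 940 + 0.86Y + 123.02
0.14Y = 1063.02, so Y = 1063.02/0.14 = 7593

Y = 7593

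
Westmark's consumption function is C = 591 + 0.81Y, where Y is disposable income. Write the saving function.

S = -591 + 0.19Y

S = Y − C = Y − (591 + 0.81Y) = -591 + (1 − 0.81)Y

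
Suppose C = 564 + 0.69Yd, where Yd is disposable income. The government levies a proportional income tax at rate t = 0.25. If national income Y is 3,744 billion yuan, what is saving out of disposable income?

Yd = (1 − 0.25)(3744) = 0.75(3744) = 2808
C = 564 + 0.69(2808) = 564 + 1937.52 = 2501.52
S = Yd − C = 2808 − 2501.52 = 306.48

S = 306.48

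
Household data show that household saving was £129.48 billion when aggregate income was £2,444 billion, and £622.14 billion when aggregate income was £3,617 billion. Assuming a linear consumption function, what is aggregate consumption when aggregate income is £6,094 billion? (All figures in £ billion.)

C = 4431.52

MPS = ΔS/ΔY = (622.14 − 129.48)/(3617 − 2444) = 492.66/1173 = 0.42
MPC = 1 − MPS = 0.58
Autonomous saving = 129.48 − 0.42(2444) = -897, so a = 897
C = 897 + 0.58(6094) = 897 + 3534.52 = 4431.52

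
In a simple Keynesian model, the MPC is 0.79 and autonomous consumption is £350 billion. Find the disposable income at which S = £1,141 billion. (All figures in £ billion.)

Y = 7100

S = Y − C = -350 + 0.21Y
-350 + 0.21Y = 1141, so 0.21Y = 1491 and Y = 7100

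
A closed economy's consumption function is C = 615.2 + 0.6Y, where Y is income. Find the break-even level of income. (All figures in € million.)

Y = 1538

At break-even, C = Y: 615.2 + 0.6Y = Y
0.4Y = 615.2, so Y = 615.2/0.4 = 1538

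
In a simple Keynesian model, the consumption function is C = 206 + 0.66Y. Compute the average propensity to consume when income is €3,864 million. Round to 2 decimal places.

C = 206 + 0.66(3864) = 2756.24
APC = C/Y = 2756.24/3864 = 0.71

APC = 0.71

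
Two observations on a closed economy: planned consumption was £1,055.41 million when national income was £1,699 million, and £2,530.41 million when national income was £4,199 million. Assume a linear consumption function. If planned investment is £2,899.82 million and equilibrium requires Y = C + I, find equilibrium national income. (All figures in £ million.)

MPC = (2530.41 − 1055.41)/(4199 − 1699) = 1475/2500 = 0.59
a = 1055.41 − 0.59(1699) = 53
Equilibrium: Y = 53 + 0.59Y + 2899.82
0.41Y = 2952.82, so Y = 2952.82/0.41 = 7202

Y = 7202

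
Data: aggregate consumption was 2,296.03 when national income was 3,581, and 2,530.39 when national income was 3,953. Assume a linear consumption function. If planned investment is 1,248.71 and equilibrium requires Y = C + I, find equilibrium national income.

Y = 3483

MPC = (2530.39 − 2296.03)/(3953 − 3581) = 234.36/372 = 0.63
a = 2296.03 − 0.63(3581) = 40
Equilibrium: Y = 40 + 0.63Y + 1248.71
0.37Y = 1288.71, so Y = 1288.71/0.37 = 3483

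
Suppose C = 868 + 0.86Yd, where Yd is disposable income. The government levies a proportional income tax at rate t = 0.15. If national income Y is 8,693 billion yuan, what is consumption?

C = 7222.583

Yd = (1 − 0.15)(8693) = 0.85(8693) = 7389.05
C = 868 + 0.86(7389.05) = 868 + 6354.583 = 7222.583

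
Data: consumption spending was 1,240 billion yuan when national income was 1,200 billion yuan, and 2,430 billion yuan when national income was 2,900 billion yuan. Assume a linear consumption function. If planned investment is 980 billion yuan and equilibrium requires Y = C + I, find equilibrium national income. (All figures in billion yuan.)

Y = 4600

MPC = (2430 − 1240)/(2900 − 1200) = 1190/1700 = 0.7
a = 1240 − 0.7(1200) = 400
Equilibrium: Y = 400 + 0.7Y + 980
0.3Y = 1380, so Y = 1380/0.3 = 4600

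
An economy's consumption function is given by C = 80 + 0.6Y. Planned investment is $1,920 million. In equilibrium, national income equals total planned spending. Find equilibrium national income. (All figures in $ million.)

Y = C + I = 80 + 0.6Y + 1920
Y − 0.6Y = 2000
0.4Y = 2000, so Y = 2000/0.4 = 5000

Y = 5000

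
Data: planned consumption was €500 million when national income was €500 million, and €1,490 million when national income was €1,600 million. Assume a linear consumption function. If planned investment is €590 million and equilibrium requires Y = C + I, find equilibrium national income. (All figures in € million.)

MPC = (1490 − 500)/(1600 − 500) = 990/1100 = 0.9
a = 500 − 0.9(500) = 50
Equilibrium: Y = 50 + 0.9Y + 590
0.1Y = 640, so Y = 640/0.1 = 6400

Y = 6400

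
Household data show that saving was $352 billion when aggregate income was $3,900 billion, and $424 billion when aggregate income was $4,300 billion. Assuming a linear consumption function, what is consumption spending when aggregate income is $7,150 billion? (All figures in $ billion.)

MPS = ΔS/ΔY = (424 − 352)/(4300 − 3900) = 72/400 = 0.18
MPC = 1 − MPS = 0.82
Autonomous saving = 352 − 0.18(3900) = -350, so a = 350
C = 350 + 0.82(7150) = 350 + 5863 = 6213

C = 6213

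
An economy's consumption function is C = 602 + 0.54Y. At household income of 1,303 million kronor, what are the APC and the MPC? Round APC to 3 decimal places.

APC = 1.002; MPC = 0.54

MPC = 0.54 (the slope of the consumption function)
C = 602 + 0.54(1303) = 1305.62, so APC = 1305.62/1303 = 1.002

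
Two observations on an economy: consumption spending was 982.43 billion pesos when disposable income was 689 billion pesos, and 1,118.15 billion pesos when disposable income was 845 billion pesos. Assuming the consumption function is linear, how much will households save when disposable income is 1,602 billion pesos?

MPC = (1118.15 − 982.43)/(845 − 689) = 135.72/156 = 0.87
a = 982.43 − 0.87(689) = 982.43 − 599.43 = 383
C = 383 + 0.87(1602) = 1776.74
S = 1602 − 1776.74 = -174.74

S = -174.74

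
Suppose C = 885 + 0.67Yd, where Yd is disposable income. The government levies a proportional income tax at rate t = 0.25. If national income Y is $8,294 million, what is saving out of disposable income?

Yd = (1 − 0.25)(8294) = 0.75(8294) = 6220.5
C = 885 + 0.67(6220.5) = 885 + 4167.735 = 5052.735
S = Yd − C = 6220.5 − 5052.735 = 1167.765

S = 1167.765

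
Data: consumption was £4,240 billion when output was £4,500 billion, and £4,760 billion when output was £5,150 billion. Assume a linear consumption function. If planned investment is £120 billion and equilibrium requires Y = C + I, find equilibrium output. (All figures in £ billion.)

Y = 3800

MPC = (4760 − 4240)/(5150 − 4500) = 520/650 = 0.8
a = 4240 − 0.8(4500) = 640
Equilibrium: Y = 640 + 0.8Y + 120
0.2Y = 760, so Y = 760/0.2 = 3800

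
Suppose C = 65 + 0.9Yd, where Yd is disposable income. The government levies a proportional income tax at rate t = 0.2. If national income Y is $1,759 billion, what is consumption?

Yd = (1 − 0.2)(1759) = 0.8(1759) = 1407.2
C = 65 + 0.9(1407.2) = 65 + 1266.48 = 1331.48

C = 1331.48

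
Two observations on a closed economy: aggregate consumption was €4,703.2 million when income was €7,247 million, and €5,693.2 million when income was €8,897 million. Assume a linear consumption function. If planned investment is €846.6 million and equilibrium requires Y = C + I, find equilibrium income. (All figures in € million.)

Y = 3004

MPC = (5693.2 − 4703.2)/(8897 − 7247) = 990/1650 = 0.6
a = 4703.2 − 0.6(7247) = 355
Equilibrium: Y = 355 + 0.6Y + 846.6
0.4Y = 1201.6, so Y = 1201.6/0.4 = 3004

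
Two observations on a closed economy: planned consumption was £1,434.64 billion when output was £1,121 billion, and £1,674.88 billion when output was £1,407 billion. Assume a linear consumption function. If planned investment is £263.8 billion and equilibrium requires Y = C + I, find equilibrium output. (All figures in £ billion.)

MPC = (1674.88 − 1434.64)/(1407 − 1121) = 240.24/286 = 0.84
a = 1434.64 − 0.84(1121) = 493
Equilibrium: Y = 493 + 0.84Y + 263.8
0.16Y = 756.8, so Y = 756.8/0.16 = 4730

Y = 4730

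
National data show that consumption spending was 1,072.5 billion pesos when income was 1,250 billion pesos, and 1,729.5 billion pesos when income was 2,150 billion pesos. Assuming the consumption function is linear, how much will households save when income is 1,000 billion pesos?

MPC = (1729.5 − 1072.5)/(2150 − 1250) = 657/900 = 0.73
a = 1072.5 − 0.73(1250) = 1072.5 − 912.5 = 160
C = 160 + 0.73(1000) = 890
S = 1000 − 890 = 110

S = 110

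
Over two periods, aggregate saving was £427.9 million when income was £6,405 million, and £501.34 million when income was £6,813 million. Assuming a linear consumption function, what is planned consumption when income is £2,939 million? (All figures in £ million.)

C = 3134.98

MPS = ΔS/ΔY = (501.34 − 427.9)/(6813 − 6405) = 73.44/408 = 0.18
MPC = 1 − MPS = 0.82
Autonomous saving = 427.9 − 0.18(6405) = -725, so a = 725
C = 725 + 0.82(2939) = 725 + 2409.98 = 3134.98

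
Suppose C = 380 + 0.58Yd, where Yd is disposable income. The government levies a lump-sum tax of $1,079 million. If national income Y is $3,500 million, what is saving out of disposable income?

S = 636.82

Yd = Y − T = 3500 − 1079 = 2421
C = 380 + 0.58(2421) = 380 + 1404.18 = 1784.18
S = Yd − C = 2421 − 1784.18 = 636.82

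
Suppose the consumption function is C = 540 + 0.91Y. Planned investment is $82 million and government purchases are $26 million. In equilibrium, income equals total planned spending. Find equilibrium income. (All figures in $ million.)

Y = C + I + G = 540 + 0.91Y + 82 + 26
Y − 0.91Y = 648
0.09Y = 648, so Y = 648/0.09 = 7200

Y = 7200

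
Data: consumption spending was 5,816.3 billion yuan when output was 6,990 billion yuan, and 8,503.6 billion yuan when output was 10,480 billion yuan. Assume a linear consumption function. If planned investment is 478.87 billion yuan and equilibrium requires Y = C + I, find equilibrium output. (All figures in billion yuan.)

MPC = (8503.6 − 5816.3)/(10480 − 6990) = 2687.3/3490 = 0.77
a = 5816.3 − 0.77(6990) = 434
Equilibrium: Y = 434 + 0.77Y + 478.87
0.23Y = 912.87, so Y = 912.87/0.23 = 3969

Y = 3969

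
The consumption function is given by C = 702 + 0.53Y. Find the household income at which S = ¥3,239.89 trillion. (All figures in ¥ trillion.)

Y = 8387

S = Y − C = -702 + 0.47Y
-702 + 0.47Y = 3239.89, so 0.47Y = 3941.89 and Y = 8387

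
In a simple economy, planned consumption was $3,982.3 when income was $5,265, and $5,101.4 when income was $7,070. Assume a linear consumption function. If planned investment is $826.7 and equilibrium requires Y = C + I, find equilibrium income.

Y = 4065

MPC = (5101.4 − 3982.3)/(7070 − 5265) = 1119.1/1805 = 0.62
a = 3982.3 − 0.62(5265) = 718
Equilibrium: Y = 718 + 0.62Y + 826.7
0.38Y = 1544.7, so Y = 1544.7/0.38 = 4065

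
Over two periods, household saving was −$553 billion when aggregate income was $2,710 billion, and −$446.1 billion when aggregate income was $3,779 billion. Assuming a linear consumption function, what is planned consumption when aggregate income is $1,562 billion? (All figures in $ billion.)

MPS = ΔS/ΔY = (-446.1 − (-553))/(3779 − 2710) = 106.9/1069 = 0.1
MPC = 1 − MPS = 0.9
Autonomous saving = -553 − 0.1(2710) = -824, so a = 824
C = 824 + 0.9(1562) = 824 + 1405.8 = 2229.8

C = 2229.8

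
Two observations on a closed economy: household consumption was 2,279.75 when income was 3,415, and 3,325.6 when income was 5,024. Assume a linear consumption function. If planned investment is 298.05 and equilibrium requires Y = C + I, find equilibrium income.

Y = 1023

MPC = (3325.6 − 2279.75)/(5024 − 3415) = 1045.85/1609 = 0.65
a = 2279.75 − 0.65(3415) = 60
Equilibrium: Y = 60 + 0.65Y + 298.05
0.35Y = 358.05, so Y = 358.05/0.35 = 1023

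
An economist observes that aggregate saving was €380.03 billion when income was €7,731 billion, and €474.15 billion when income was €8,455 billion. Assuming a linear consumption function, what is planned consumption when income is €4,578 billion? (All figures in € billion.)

MPS = ΔS/ΔY = (474.15 − 380.03)/(8455 − 7731) = 94.12/724 = 0.13
MPC = 1 − MPS = 0.87
Autonomous saving = 380.03 − 0.13(7731) = -625, so a = 625
C = 625 + 0.87(4578) = 625 + 3982.86 = 4607.86

C = 4607.86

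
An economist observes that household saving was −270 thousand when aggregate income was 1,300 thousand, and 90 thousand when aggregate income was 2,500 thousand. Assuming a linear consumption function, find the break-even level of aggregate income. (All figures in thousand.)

Y = 2200

MPS = ΔS/ΔY = (90 − (-270))/(2500 − 1300) = 360/1200 = 0.3
MPC = 1 − MPS = 0.7
From S(1300) = -270: −a + 0.3(1300) = -270, so a = 390 − (-270) = 660
Break-even (S = 0): Y = a/MPS = 660/0.3 = 2200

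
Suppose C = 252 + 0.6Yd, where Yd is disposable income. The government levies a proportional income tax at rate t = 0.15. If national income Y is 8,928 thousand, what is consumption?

Yd = (1 − 0.15)(8928) = 0.85(8928) = 7588.8
C = 252 + 0.6(7588.8) = 252 + 4553.28 = 4805.28

C = 4805.28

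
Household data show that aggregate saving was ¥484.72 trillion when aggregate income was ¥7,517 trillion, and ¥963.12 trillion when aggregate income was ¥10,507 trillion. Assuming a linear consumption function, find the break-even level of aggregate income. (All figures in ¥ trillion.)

MPS = ΔS/ΔY = (963.12 − 484.72)/(10507 − 7517) = 478.4/2990 = 0.16
MPC = 1 − MPS = 0.84
From S(7517) = 484.72: −a + 0.16(7517) = 484.72, so a = 1202.72 − 484.72 = 718
Break-even (S = 0): Y = a/MPS = 718/0.16 = 4487.5

Y = 4487.5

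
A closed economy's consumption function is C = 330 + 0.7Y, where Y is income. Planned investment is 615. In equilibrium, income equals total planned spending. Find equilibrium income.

Y = 3150

Y = C + I = 330 + 0.7Y + 615
Y − 0.7Y = 945
0.3Y = 945, so Y = 945/0.3 = 3150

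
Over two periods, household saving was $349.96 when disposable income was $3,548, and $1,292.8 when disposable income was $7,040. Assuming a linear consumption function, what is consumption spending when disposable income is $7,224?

MPS = ΔS/ΔY = (1292.8 − 349.96)/(7040 − 3548) = 942.84/3492 = 0.27
MPC = 1 − MPS = 0.73
Autonomous saving = 349.96 − 0.27(3548) = -608, so a = 608
C = 608 + 0.73(7224) = 608 + 5273.52 = 5881.52

C = 5881.52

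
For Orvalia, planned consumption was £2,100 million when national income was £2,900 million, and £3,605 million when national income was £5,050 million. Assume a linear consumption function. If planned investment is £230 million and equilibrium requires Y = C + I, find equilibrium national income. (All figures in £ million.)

Y = 1000

MPC = (3605 − 2100)/(5050 − 2900) = 1505/2150 = 0.7
a = 2100 − 0.7(2900) = 70
Equilibrium: Y = 70 + 0.7Y + 230
0.3Y = 300, so Y = 300/0.3 = 1000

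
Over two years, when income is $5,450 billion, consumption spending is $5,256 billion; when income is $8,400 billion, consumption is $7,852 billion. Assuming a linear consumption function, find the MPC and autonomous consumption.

MPC = ΔC/ΔY = (7852 − 5256)/(8400 − 5450) = 2596/2950 = 0.88
a = C − MPC·Y = 5256 − 0.88(5450) = 5256 − 4796 = 460

MPC = 0.88; a = 460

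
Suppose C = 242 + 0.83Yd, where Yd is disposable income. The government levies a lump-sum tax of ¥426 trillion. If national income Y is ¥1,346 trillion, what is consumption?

C = 1005.6

Yd = Y − T = 1346 − 426 = 920
C = 242 + 0.83(920) = 242 + 763.6 = 1005.6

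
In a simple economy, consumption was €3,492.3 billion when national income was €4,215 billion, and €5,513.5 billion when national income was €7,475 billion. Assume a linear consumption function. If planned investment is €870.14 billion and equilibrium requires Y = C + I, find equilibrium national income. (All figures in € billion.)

MPC = (5513.5 − 3492.3)/(7475 − 4215) = 2021.2/3260 = 0.62
a = 3492.3 − 0.62(4215) = 879
Equilibrium: Y = 879 + 0.62Y + 870.14
0.38Y = 1749.14, so Y = 1749.14/0.38 = 4603

Y = 4603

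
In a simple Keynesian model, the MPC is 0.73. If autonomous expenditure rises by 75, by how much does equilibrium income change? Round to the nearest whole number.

The multiplier is 1/(1 − MPC) = 1/0.27.
ΔY = 75/0.27 = 277.78 ≈ 278

ΔY ≈ 278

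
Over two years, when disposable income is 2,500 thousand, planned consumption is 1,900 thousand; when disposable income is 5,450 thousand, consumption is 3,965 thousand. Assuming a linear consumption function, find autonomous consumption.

a = 150

MPC = ΔC/ΔY = (3965 − 1900)/(5450 − 2500) = 2065/2950 = 0.7
a = C − MPC·Y = 1900 − 0.7(2500) = 1900 − 1750 = 150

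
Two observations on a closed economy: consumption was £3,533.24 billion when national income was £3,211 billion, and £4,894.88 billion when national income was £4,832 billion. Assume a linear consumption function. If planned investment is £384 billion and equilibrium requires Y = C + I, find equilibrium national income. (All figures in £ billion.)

Y = 7625

MPC = (4894.88 − 3533.24)/(4832 − 3211) = 1361.64/1621 = 0.84
a = 3533.24 − 0.84(3211) = 836
Equilibrium: Y = 836 + 0.84Y + 384
0.16Y = 1220, so Y = 1220/0.16 = 7625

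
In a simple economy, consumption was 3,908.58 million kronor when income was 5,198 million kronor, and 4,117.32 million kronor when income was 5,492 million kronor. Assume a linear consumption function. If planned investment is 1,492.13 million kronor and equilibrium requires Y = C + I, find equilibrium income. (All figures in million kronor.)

Y = 5897

MPC = (4117.32 − 3908.58)/(5492 − 5198) = 208.74/294 = 0.71
a = 3908.58 − 0.71(5198) = 218
Equilibrium: Y = 218 + 0.71Y + 1492.13
0.29Y = 1710.13, so Y = 1710.13/0.29 = 5897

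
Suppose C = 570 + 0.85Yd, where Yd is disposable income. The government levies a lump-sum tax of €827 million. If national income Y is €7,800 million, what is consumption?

Yd = Y − T = 7800 − 827 = 6973
C = 570 + 0.85(6973) = 570 + 5927.05 = 6497.05

C = 6497.05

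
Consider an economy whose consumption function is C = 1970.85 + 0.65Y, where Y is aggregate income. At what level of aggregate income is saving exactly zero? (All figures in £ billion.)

Y = 5631

At break-even, C = Y: 1970.85 + 0.65Y = Y
0.35Y = 1970.85, so Y = 1970.85/0.35 = 5631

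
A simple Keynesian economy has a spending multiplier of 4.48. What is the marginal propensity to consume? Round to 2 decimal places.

MPC = 0.78

k = 1/(1 − MPC), so 1 − MPC = 1/k = 1/4.48 = 0.2232
MPC = 1 − 0.2232 = 0.78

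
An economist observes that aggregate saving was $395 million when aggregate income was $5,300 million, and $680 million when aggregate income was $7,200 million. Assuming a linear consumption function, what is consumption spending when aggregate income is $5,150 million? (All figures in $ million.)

MPS = ΔS/ΔY = (680 − 395)/(7200 − 5300) = 285/1900 = 0.15
MPC = 1 − MPS = 0.85
Autonomous saving = 395 − 0.15(5300) = -400, so a = 400
C = 400 + 0.85(5150) = 400 + 4377.5 = 4777.5

C = 4777.5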